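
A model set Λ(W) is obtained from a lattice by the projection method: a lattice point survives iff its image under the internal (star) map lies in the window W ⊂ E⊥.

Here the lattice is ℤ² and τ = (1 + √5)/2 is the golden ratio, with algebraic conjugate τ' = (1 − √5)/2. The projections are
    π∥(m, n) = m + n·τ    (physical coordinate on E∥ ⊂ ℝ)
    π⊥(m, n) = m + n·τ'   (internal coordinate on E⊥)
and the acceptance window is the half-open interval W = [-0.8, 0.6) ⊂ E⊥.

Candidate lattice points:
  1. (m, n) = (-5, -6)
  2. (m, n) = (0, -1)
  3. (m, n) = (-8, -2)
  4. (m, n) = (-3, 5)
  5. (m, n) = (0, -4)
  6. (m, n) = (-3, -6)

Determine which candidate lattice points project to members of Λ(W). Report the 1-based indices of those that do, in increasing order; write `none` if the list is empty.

none

Numerically τ ≈ 1.618034 and τ' = −1/τ ≈ -0.618034.
candidate 1: (m,n)=(-5,-6) → π∥ = -5-6·τ ≈ -14.708204, π⊥ = -5-6·τ' ≈ -1.291796 ∉ [-0.8, 0.6) ⇒ out
candidate 2: (m,n)=(0,-1) → π∥ = 0-1·τ ≈ -1.618034, π⊥ = 0-1·τ' ≈ 0.618034 ∉ [-0.8, 0.6) ⇒ out
candidate 3: (m,n)=(-8,-2) → π∥ = -8-2·τ ≈ -11.236068, π⊥ = -8-2·τ' ≈ -6.763932 ∉ [-0.8, 0.6) ⇒ out
candidate 4: (m,n)=(-3,5) → π∥ = -3+5·τ ≈ 5.090170, π⊥ = -3+5·τ' ≈ -6.090170 ∉ [-0.8, 0.6) ⇒ out
candidate 5: (m,n)=(0,-4) → π∥ = 0-4·τ ≈ -6.472136, π⊥ = 0-4·τ' ≈ 2.472136 ∉ [-0.8, 0.6) ⇒ out
candidate 6: (m,n)=(-3,-6) → π∥ = -3-6·τ ≈ -12.708204, π⊥ = -3-6·τ' ≈ 0.708204 ∉ [-0.8, 0.6) ⇒ out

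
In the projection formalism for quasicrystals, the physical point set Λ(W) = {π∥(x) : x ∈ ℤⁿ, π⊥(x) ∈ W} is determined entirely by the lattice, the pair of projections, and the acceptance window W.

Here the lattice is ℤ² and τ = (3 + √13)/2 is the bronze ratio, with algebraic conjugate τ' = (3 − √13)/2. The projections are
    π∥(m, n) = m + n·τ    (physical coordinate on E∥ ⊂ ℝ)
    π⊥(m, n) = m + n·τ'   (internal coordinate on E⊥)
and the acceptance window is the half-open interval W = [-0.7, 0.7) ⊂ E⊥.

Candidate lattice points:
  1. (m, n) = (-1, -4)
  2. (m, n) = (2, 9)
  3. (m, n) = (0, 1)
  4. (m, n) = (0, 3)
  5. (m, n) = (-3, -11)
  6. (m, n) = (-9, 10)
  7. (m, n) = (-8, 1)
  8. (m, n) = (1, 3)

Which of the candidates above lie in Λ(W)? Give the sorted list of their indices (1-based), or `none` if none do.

τ' = (3−√13)/2 ≈ -0.30278.
#1 (-1,-4): internal coord -1 + (-4)·τ' = +0.21110; +0.21110 ∈ [-0.7, 0.7) → IN Λ
#2 (2,9): internal coord 2 + (9)·τ' = -0.72498; -0.72498 ∉ [-0.7, 0.7) → out
#3 (0,1): internal coord 0 + (1)·τ' = -0.30278; -0.30278 ∈ [-0.7, 0.7) → IN Λ
#4 (0,3): internal coord 0 + (3)·τ' = -0.90833; -0.90833 ∉ [-0.7, 0.7) → out
#5 (-3,-11): internal coord -3 + (-11)·τ' = +0.33053; +0.33053 ∈ [-0.7, 0.7) → IN Λ
#6 (-9,10): internal coord -9 + (10)·τ' = -12.02776; -12.02776 ∉ [-0.7, 0.7) → out
#7 (-8,1): internal coord -8 + (1)·τ' = -8.30278; -8.30278 ∉ [-0.7, 0.7) → out
#8 (1,3): internal coord 1 + (3)·τ' = +0.09167; +0.09167 ∈ [-0.7, 0.7) → IN Λ

1, 3, 5, 8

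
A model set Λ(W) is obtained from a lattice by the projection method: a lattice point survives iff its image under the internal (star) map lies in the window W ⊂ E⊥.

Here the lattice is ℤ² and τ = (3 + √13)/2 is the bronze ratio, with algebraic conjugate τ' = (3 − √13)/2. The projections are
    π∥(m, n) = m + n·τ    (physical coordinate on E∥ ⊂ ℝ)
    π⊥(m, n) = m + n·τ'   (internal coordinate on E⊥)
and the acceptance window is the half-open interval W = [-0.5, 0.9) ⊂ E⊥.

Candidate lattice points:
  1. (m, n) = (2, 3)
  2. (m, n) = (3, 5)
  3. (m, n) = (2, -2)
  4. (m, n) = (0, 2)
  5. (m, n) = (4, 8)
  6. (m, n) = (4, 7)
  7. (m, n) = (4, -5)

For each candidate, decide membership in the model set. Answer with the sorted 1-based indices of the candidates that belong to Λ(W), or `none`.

τ' = (3−√13)/2 ≈ -0.30278.
#1 (2,3): internal coord 2 + (3)·τ' = +1.09167; +1.09167 ∉ [-0.5, 0.9) → out
#2 (3,5): internal coord 3 + (5)·τ' = +1.48612; +1.48612 ∉ [-0.5, 0.9) → out
#3 (2,-2): internal coord 2 + (-2)·τ' = +2.60555; +2.60555 ∉ [-0.5, 0.9) → out
#4 (0,2): internal coord 0 + (2)·τ' = -0.60555; -0.60555 ∉ [-0.5, 0.9) → out
#5 (4,8): internal coord 4 + (8)·τ' = +1.57779; +1.57779 ∉ [-0.5, 0.9) → out
#6 (4,7): internal coord 4 + (7)·τ' = +1.88057; +1.88057 ∉ [-0.5, 0.9) → out
#7 (4,-5): internal coord 4 + (-5)·τ' = +5.51388; +5.51388 ∉ [-0.5, 0.9) → out

none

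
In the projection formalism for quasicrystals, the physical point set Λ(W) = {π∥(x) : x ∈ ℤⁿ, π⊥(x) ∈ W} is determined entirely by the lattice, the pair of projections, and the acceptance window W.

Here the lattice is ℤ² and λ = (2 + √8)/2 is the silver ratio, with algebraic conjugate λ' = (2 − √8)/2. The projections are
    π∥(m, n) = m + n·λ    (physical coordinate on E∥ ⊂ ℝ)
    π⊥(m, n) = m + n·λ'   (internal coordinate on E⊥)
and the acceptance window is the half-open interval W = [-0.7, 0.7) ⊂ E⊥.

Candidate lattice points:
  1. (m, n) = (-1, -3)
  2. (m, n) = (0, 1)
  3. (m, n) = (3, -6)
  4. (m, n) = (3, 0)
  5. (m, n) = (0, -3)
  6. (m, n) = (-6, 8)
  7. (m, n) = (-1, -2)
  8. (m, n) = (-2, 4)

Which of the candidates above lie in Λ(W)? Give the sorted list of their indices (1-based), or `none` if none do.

1, 2, 7

Compute λ' = (2−√8)/2 = -0.414214, so π⊥(m,n) = m -0.414214·n.
candidate 1: (m,n)=(-1,-3) → π∥ = -1-3·λ ≈ -8.242641, π⊥ = -1-3·λ' ≈ 0.242641 ∈ [-0.7, 0.7) ⇒ IN Λ
candidate 2: (m,n)=(0,1) → π∥ = 0+1·λ ≈ 2.414214, π⊥ = 0+1·λ' ≈ -0.414214 ∈ [-0.7, 0.7) ⇒ IN Λ
candidate 3: (m,n)=(3,-6) → π∥ = 3-6·λ ≈ -11.485281, π⊥ = 3-6·λ' ≈ 5.485281 ∉ [-0.7, 0.7) ⇒ out
candidate 4: (m,n)=(3,0) → π∥ = 3+0·λ ≈ 3.000000, π⊥ = 3+0·λ' ≈ 3.000000 ∉ [-0.7, 0.7) ⇒ out
candidate 5: (m,n)=(0,-3) → π∥ = 0-3·λ ≈ -7.242641, π⊥ = 0-3·λ' ≈ 1.242641 ∉ [-0.7, 0.7) ⇒ out
candidate 6: (m,n)=(-6,8) → π∥ = -6+8·λ ≈ 13.313708, π⊥ = -6+8·λ' ≈ -9.313708 ∉ [-0.7, 0.7) ⇒ out
candidate 7: (m,n)=(-1,-2) → π∥ = -1-2·λ ≈ -5.828427, π⊥ = -1-2·λ' ≈ -0.171573 ∈ [-0.7, 0.7) ⇒ IN Λ
candidate 8: (m,n)=(-2,4) → π∥ = -2+4·λ ≈ 7.656854, π⊥ = -2+4·λ' ≈ -3.656854 ∉ [-0.7, 0.7) ⇒ out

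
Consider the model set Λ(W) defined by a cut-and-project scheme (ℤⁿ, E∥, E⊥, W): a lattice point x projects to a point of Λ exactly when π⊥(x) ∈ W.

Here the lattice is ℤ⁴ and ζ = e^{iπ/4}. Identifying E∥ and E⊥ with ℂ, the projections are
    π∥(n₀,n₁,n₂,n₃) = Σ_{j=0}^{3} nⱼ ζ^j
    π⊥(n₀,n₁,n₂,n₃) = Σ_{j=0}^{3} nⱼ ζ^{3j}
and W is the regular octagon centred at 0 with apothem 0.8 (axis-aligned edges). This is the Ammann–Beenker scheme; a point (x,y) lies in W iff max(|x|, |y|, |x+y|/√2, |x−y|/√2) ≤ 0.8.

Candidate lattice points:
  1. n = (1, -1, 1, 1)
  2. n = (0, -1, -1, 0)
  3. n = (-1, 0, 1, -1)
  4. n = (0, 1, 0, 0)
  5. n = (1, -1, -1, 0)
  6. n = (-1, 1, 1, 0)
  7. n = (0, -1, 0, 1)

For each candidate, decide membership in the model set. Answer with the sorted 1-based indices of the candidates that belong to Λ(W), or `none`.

π⊥(n) = n₀ + n₁ζ³ + n₂ζ⁶ + n₃ζ⁹ where ζ = e^{iπ/4}.
candidate 1: n = (1, -1, 1, 1) → π⊥ ≈ (+2.41421, -1.00000); max(|x|,|y|,|x±y|/√2) = 2.41421 > 0.8 ⇒ ∉ W
candidate 2: n = (0, -1, -1, 0) → π⊥ ≈ (+0.70711, +0.29289); max(|x|,|y|,|x±y|/√2) = 0.70711 ≤ 0.8 ⇒ ∈ W
candidate 3: n = (-1, 0, 1, -1) → π⊥ ≈ (-1.70711, -1.70711); max(|x|,|y|,|x±y|/√2) = 2.41421 > 0.8 ⇒ ∉ W
candidate 4: n = (0, 1, 0, 0) → π⊥ ≈ (-0.70711, +0.70711); max(|x|,|y|,|x±y|/√2) = 1.00000 > 0.8 ⇒ ∉ W
candidate 5: n = (1, -1, -1, 0) → π⊥ ≈ (+1.70711, +0.29289); max(|x|,|y|,|x±y|/√2) = 1.70711 > 0.8 ⇒ ∉ W
candidate 6: n = (-1, 1, 1, 0) → π⊥ ≈ (-1.70711, -0.29289); max(|x|,|y|,|x±y|/√2) = 1.70711 > 0.8 ⇒ ∉ W
candidate 7: n = (0, -1, 0, 1) → π⊥ ≈ (+1.41421, +0.00000); max(|x|,|y|,|x±y|/√2) = 1.41421 > 0.8 ⇒ ∉ W

2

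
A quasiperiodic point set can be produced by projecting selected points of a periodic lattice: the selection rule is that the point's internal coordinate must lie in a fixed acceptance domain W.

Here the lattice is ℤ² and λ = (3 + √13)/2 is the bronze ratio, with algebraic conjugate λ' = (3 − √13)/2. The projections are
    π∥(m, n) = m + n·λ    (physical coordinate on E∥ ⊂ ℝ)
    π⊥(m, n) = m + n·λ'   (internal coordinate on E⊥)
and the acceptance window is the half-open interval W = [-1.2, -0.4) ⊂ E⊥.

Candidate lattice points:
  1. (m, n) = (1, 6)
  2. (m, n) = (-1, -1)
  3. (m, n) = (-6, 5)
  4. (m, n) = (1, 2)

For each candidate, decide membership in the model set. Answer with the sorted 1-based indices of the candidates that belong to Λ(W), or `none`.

Numerically λ ≈ 3.3028 and λ' = −1/λ ≈ -0.3028.
candidate 1: (m,n)=(1,6) → π∥ = 1+6·λ ≈ 20.8167, π⊥ = 1+6·λ' ≈ -0.8167 ∈ [-1.2, -0.4) ⇒ IN Λ
candidate 2: (m,n)=(-1,-1) → π∥ = -1-1·λ ≈ -4.3028, π⊥ = -1-1·λ' ≈ -0.6972 ∈ [-1.2, -0.4) ⇒ IN Λ
candidate 3: (m,n)=(-6,5) → π∥ = -6+5·λ ≈ 10.5139, π⊥ = -6+5·λ' ≈ -7.5139 ∉ [-1.2, -0.4) ⇒ out
candidate 4: (m,n)=(1,2) → π∥ = 1+2·λ ≈ 7.6056, π⊥ = 1+2·λ' ≈ 0.3944 ∉ [-1.2, -0.4) ⇒ out

1, 2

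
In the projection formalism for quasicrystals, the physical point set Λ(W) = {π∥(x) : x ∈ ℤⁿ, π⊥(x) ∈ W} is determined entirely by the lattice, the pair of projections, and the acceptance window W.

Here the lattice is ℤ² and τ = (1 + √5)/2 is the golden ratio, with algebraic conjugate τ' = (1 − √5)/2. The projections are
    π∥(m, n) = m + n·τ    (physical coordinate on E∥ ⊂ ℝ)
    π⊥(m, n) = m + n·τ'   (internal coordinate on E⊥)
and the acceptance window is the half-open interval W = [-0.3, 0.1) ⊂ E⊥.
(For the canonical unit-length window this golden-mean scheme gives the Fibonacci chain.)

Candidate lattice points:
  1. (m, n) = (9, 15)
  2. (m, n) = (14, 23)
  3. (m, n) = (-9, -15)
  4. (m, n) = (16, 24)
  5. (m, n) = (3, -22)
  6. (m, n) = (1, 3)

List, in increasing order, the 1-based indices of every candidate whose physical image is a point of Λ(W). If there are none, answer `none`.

1, 2

Numerically τ ≈ 1.6180 and τ' = −1/τ ≈ -0.6180.
candidate 1: (m,n)=(9,15) → π∥ = 9+15·τ ≈ 33.2705, π⊥ = 9+15·τ' ≈ -0.2705 ∈ [-0.3, 0.1) ⇒ IN Λ
candidate 2: (m,n)=(14,23) → π∥ = 14+23·τ ≈ 51.2148, π⊥ = 14+23·τ' ≈ -0.2148 ∈ [-0.3, 0.1) ⇒ IN Λ
candidate 3: (m,n)=(-9,-15) → π∥ = -9-15·τ ≈ -33.2705, π⊥ = -9-15·τ' ≈ 0.2705 ∉ [-0.3, 0.1) ⇒ out
candidate 4: (m,n)=(16,24) → π∥ = 16+24·τ ≈ 54.8328, π⊥ = 16+24·τ' ≈ 1.1672 ∉ [-0.3, 0.1) ⇒ out
candidate 5: (m,n)=(3,-22) → π∥ = 3-22·τ ≈ -32.5967, π⊥ = 3-22·τ' ≈ 16.5967 ∉ [-0.3, 0.1) ⇒ out
candidate 6: (m,n)=(1,3) → π∥ = 1+3·τ ≈ 5.8541, π⊥ = 1+3·τ' ≈ -0.8541 ∉ [-0.3, 0.1) ⇒ out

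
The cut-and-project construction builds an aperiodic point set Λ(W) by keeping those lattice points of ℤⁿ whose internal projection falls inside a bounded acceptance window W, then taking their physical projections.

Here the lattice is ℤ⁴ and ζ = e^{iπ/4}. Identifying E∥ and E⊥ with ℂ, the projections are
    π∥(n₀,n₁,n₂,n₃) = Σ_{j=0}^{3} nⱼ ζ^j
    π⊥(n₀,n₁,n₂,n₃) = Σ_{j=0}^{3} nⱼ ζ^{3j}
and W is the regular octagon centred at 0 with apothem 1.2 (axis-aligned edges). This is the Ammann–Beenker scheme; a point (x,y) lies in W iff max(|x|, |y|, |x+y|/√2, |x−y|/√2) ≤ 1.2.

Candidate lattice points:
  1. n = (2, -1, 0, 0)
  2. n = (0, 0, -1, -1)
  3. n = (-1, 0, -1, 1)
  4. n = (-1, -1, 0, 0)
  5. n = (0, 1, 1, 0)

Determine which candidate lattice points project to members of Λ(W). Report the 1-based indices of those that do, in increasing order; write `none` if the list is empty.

2, 4, 5

With ζ = e^{iπ/4} the internal vectors are ζ^0,ζ^3,ζ^6,ζ^9.
candidate 1: n = (2, -1, 0, 0) → π⊥ ≈ (+2.707107, -0.707107); max(|x|,|y|,|x±y|/√2) = 2.707107 > 1.2 ⇒ ∉ W
candidate 2: n = (0, 0, -1, -1) → π⊥ ≈ (-0.707107, +0.292893); max(|x|,|y|,|x±y|/√2) = 0.707107 ≤ 1.2 ⇒ ∈ W
candidate 3: n = (-1, 0, -1, 1) → π⊥ ≈ (-0.292893, +1.707107); max(|x|,|y|,|x±y|/√2) = 1.707107 > 1.2 ⇒ ∉ W
candidate 4: n = (-1, -1, 0, 0) → π⊥ ≈ (-0.292893, -0.707107); max(|x|,|y|,|x±y|/√2) = 0.707107 ≤ 1.2 ⇒ ∈ W
candidate 5: n = (0, 1, 1, 0) → π⊥ ≈ (-0.707107, -0.292893); max(|x|,|y|,|x±y|/√2) = 0.707107 ≤ 1.2 ⇒ ∈ W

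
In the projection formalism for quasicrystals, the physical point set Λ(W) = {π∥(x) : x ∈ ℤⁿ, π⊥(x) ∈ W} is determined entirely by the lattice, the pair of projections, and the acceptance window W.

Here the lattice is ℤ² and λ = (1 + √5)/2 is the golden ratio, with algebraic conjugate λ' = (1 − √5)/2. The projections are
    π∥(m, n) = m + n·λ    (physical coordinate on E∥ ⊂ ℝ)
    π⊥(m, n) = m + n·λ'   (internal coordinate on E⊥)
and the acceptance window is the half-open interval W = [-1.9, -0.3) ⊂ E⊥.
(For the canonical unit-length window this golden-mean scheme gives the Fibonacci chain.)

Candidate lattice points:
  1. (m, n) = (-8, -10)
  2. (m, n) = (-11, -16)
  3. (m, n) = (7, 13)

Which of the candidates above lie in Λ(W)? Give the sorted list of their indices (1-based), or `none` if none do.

1, 2, 3

Compute λ' = (1−√5)/2 = -0.6180, so π⊥(m,n) = m -0.6180·n.
candidate 1: (m,n)=(-8,-10) → π∥ = -8-10·λ ≈ -24.1803, π⊥ = -8-10·λ' ≈ -1.8197 ∈ [-1.9, -0.3) ⇒ IN Λ
candidate 2: (m,n)=(-11,-16) → π∥ = -11-16·λ ≈ -36.8885, π⊥ = -11-16·λ' ≈ -1.1115 ∈ [-1.9, -0.3) ⇒ IN Λ
candidate 3: (m,n)=(7,13) → π∥ = 7+13·λ ≈ 28.0344, π⊥ = 7+13·λ' ≈ -1.0344 ∈ [-1.9, -0.3) ⇒ IN Λ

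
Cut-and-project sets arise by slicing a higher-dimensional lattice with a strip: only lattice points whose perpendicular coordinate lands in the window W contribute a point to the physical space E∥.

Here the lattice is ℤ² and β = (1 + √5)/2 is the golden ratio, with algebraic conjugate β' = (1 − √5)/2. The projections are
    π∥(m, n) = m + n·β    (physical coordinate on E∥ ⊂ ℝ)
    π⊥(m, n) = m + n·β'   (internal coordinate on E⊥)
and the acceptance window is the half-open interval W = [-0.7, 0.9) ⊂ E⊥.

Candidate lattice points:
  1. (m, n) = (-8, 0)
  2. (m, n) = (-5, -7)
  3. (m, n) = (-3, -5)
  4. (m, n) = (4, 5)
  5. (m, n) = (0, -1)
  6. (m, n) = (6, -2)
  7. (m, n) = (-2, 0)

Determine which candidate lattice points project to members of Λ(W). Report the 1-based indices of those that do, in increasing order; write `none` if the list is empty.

Compute β' = (1−√5)/2 = -0.61803, so π⊥(m,n) = m -0.61803·n.
candidate 1: (m,n)=(-8,0) → π∥ = -8+0·β ≈ -8.00000, π⊥ = -8+0·β' ≈ -8.00000 ∉ [-0.7, 0.9) ⇒ out
candidate 2: (m,n)=(-5,-7) → π∥ = -5-7·β ≈ -16.32624, π⊥ = -5-7·β' ≈ -0.67376 ∈ [-0.7, 0.9) ⇒ IN Λ
candidate 3: (m,n)=(-3,-5) → π∥ = -3-5·β ≈ -11.09017, π⊥ = -3-5·β' ≈ 0.09017 ∈ [-0.7, 0.9) ⇒ IN Λ
candidate 4: (m,n)=(4,5) → π∥ = 4+5·β ≈ 12.09017, π⊥ = 4+5·β' ≈ 0.90983 ∉ [-0.7, 0.9) ⇒ out
candidate 5: (m,n)=(0,-1) → π∥ = 0-1·β ≈ -1.61803, π⊥ = 0-1·β' ≈ 0.61803 ∈ [-0.7, 0.9) ⇒ IN Λ
candidate 6: (m,n)=(6,-2) → π∥ = 6-2·β ≈ 2.76393, π⊥ = 6-2·β' ≈ 7.23607 ∉ [-0.7, 0.9) ⇒ out
candidate 7: (m,n)=(-2,0) → π∥ = -2+0·β ≈ -2.00000, π⊥ = -2+0·β' ≈ -2.00000 ∉ [-0.7, 0.9) ⇒ out

2, 3, 5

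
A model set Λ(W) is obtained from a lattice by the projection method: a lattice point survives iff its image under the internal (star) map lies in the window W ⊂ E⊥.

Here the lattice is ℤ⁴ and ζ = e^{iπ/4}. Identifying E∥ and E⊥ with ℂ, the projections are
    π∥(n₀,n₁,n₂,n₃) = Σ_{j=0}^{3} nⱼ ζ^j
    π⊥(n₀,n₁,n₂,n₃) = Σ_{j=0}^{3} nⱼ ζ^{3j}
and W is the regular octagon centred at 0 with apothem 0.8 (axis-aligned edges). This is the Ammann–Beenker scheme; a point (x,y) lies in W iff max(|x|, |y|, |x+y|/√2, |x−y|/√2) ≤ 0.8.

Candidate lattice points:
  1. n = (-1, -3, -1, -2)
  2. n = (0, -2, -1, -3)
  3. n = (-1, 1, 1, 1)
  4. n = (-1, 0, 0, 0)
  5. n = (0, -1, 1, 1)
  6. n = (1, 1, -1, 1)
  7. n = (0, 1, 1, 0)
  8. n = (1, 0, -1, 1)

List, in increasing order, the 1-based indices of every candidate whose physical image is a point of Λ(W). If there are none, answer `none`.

7

π⊥(n) = n₀ + n₁ζ³ + n₂ζ⁶ + n₃ζ⁹ where ζ = e^{iπ/4}.
candidate 1: n = (-1, -3, -1, -2) → π⊥ ≈ (-0.292893, -2.535534); max(|x|,|y|,|x±y|/√2) = 2.535534 > 0.8 ⇒ ∉ W
candidate 2: n = (0, -2, -1, -3) → π⊥ ≈ (-0.707107, -2.535534); max(|x|,|y|,|x±y|/√2) = 2.535534 > 0.8 ⇒ ∉ W
candidate 3: n = (-1, 1, 1, 1) → π⊥ ≈ (-1.000000, +0.414214); max(|x|,|y|,|x±y|/√2) = 1.000000 > 0.8 ⇒ ∉ W
candidate 4: n = (-1, 0, 0, 0) → π⊥ ≈ (-1.000000, +0.000000); max(|x|,|y|,|x±y|/√2) = 1.000000 > 0.8 ⇒ ∉ W
candidate 5: n = (0, -1, 1, 1) → π⊥ ≈ (+1.414214, -1.000000); max(|x|,|y|,|x±y|/√2) = 1.707107 > 0.8 ⇒ ∉ W
candidate 6: n = (1, 1, -1, 1) → π⊥ ≈ (+1.000000, +2.414214); max(|x|,|y|,|x±y|/√2) = 2.414214 > 0.8 ⇒ ∉ W
candidate 7: n = (0, 1, 1, 0) → π⊥ ≈ (-0.707107, -0.292893); max(|x|,|y|,|x±y|/√2) = 0.707107 ≤ 0.8 ⇒ ∈ W
candidate 8: n = (1, 0, -1, 1) → π⊥ ≈ (+1.707107, +1.707107); max(|x|,|y|,|x±y|/√2) = 2.414214 > 0.8 ⇒ ∉ W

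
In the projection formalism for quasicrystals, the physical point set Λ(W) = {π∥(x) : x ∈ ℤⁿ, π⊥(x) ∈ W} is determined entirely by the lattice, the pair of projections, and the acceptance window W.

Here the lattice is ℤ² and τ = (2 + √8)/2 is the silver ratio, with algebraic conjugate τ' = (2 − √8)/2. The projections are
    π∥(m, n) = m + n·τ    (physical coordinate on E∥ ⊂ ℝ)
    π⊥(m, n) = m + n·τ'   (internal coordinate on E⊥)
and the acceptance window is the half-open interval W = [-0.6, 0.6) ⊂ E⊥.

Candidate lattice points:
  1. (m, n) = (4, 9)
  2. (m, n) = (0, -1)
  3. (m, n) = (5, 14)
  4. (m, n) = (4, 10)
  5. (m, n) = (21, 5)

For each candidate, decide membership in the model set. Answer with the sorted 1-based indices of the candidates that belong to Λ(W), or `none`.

1, 2, 4

τ' = (2−√8)/2 ≈ -0.414214.
[1] lift (4,9): star map gives 0.272078; window check -0.6 ≤ 0.272078 < 0.6 is true → IN Λ
[2] lift (0,-1): star map gives 0.414214; window check -0.6 ≤ 0.414214 < 0.6 is true → IN Λ
[3] lift (5,14): star map gives -0.798990; window check -0.6 ≤ -0.798990 < 0.6 is false → out
[4] lift (4,10): star map gives -0.142136; window check -0.6 ≤ -0.142136 < 0.6 is true → IN Λ
[5] lift (21,5): star map gives 18.928932; window check -0.6 ≤ 18.928932 < 0.6 is false → out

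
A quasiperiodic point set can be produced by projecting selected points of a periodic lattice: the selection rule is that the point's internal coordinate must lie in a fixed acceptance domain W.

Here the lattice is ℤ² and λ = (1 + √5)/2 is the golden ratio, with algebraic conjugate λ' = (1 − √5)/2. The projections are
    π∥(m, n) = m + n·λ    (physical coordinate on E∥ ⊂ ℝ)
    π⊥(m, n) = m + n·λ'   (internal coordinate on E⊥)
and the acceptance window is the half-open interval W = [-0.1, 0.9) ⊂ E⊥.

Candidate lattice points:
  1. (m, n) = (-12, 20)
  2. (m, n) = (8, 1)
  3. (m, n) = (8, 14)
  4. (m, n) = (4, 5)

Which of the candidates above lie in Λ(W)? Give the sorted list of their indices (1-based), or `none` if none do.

Compute λ' = (1−√5)/2 = -0.61803, so π⊥(m,n) = m -0.61803·n.
#1 (-12,20): internal coord -12 + (20)·λ' = -24.36068; -24.36068 ∉ [-0.1, 0.9) → out
#2 (8,1): internal coord 8 + (1)·λ' = +7.38197; +7.38197 ∉ [-0.1, 0.9) → out
#3 (8,14): internal coord 8 + (14)·λ' = -0.65248; -0.65248 ∉ [-0.1, 0.9) → out
#4 (4,5): internal coord 4 + (5)·λ' = +0.90983; +0.90983 ∉ [-0.1, 0.9) → out

none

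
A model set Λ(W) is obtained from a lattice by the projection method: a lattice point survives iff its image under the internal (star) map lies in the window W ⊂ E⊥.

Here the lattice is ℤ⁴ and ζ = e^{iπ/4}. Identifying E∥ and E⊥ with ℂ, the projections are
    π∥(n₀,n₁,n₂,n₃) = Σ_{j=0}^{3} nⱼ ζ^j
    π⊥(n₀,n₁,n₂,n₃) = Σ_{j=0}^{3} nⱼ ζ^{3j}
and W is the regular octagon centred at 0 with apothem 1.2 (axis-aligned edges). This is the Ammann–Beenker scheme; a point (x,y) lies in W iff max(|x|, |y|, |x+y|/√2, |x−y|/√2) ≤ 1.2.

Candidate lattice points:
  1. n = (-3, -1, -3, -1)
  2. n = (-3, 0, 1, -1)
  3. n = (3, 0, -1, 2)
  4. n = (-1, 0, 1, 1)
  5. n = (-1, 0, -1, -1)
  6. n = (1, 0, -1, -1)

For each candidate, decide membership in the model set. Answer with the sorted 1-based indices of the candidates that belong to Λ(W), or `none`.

4, 6

With ζ = e^{iπ/4} the internal vectors are ζ^0,ζ^3,ζ^6,ζ^9.
candidate 1: n = (-3, -1, -3, -1) → π⊥ ≈ (-3.0000, +1.5858); max(|x|,|y|,|x±y|/√2) = 3.2426 > 1.2 ⇒ ∉ W
candidate 2: n = (-3, 0, 1, -1) → π⊥ ≈ (-3.7071, -1.7071); max(|x|,|y|,|x±y|/√2) = 3.8284 > 1.2 ⇒ ∉ W
candidate 3: n = (3, 0, -1, 2) → π⊥ ≈ (+4.4142, +2.4142); max(|x|,|y|,|x±y|/√2) = 4.8284 > 1.2 ⇒ ∉ W
candidate 4: n = (-1, 0, 1, 1) → π⊥ ≈ (-0.2929, -0.2929); max(|x|,|y|,|x±y|/√2) = 0.4142 ≤ 1.2 ⇒ ∈ W
candidate 5: n = (-1, 0, -1, -1) → π⊥ ≈ (-1.7071, +0.2929); max(|x|,|y|,|x±y|/√2) = 1.7071 > 1.2 ⇒ ∉ W
candidate 6: n = (1, 0, -1, -1) → π⊥ ≈ (+0.2929, +0.2929); max(|x|,|y|,|x±y|/√2) = 0.4142 ≤ 1.2 ⇒ ∈ W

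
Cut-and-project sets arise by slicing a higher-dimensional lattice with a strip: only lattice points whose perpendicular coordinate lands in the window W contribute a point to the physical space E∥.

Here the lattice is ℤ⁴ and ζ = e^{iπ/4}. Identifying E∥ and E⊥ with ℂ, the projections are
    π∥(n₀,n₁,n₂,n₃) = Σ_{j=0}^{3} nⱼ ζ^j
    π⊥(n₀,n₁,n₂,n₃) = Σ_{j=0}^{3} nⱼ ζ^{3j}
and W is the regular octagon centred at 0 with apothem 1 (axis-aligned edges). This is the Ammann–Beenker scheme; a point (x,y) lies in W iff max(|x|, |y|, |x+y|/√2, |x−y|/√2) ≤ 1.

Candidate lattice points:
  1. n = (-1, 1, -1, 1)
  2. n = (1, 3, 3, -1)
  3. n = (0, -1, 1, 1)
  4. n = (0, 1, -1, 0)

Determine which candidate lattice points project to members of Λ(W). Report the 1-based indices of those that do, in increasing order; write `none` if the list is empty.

Internal map: ζ^{3j} for j=0..3 gives (1,0), (−√2/2,√2/2), (0,−1), (√2/2,√2/2).
candidate 1: n = (-1, 1, -1, 1) → π⊥ ≈ (-1.000000, +2.414214); max(|x|,|y|,|x±y|/√2) = 2.414214 > 1 ⇒ ∉ W
candidate 2: n = (1, 3, 3, -1) → π⊥ ≈ (-1.828427, -1.585786); max(|x|,|y|,|x±y|/√2) = 2.414214 > 1 ⇒ ∉ W
candidate 3: n = (0, -1, 1, 1) → π⊥ ≈ (+1.414214, -1.000000); max(|x|,|y|,|x±y|/√2) = 1.707107 > 1 ⇒ ∉ W
candidate 4: n = (0, 1, -1, 0) → π⊥ ≈ (-0.707107, +1.707107); max(|x|,|y|,|x±y|/√2) = 1.707107 > 1 ⇒ ∉ W

none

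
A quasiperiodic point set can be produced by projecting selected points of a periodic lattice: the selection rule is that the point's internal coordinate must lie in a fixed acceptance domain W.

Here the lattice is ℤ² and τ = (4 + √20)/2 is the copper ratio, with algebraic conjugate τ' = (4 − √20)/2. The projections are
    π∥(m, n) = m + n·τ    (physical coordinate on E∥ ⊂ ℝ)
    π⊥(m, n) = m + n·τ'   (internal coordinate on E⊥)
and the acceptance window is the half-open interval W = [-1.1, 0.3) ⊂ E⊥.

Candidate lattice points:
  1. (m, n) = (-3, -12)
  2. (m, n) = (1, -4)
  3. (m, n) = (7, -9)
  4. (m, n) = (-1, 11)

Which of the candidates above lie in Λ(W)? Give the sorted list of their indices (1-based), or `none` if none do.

1

Compute τ' = (4−√20)/2 = -0.2361, so π⊥(m,n) = m -0.2361·n.
[1] lift (-3,-12): star map gives -0.1672; window check -1.1 ≤ -0.1672 < 0.3 is true → IN Λ
[2] lift (1,-4): star map gives 1.9443; window check -1.1 ≤ 1.9443 < 0.3 is false → out
[3] lift (7,-9): star map gives 9.1246; window check -1.1 ≤ 9.1246 < 0.3 is false → out
[4] lift (-1,11): star map gives -3.5967; window check -1.1 ≤ -3.5967 < 0.3 is false → out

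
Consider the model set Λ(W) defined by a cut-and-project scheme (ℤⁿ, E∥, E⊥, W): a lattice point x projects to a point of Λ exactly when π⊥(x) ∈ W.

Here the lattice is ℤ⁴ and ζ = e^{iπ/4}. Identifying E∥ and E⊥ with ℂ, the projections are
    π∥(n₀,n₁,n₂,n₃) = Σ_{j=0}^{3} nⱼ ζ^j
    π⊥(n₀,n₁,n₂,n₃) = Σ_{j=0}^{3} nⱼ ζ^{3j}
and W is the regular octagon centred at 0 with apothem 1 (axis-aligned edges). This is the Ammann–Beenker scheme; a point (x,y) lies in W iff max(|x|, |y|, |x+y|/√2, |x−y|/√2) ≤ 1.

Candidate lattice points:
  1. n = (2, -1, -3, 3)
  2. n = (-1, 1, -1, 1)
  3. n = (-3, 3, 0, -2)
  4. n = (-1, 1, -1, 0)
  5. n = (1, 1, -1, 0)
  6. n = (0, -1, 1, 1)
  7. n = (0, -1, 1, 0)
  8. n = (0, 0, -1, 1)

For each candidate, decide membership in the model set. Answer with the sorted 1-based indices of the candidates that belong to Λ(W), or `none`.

none

Internal map: ζ^{3j} for j=0..3 gives (1,0), (−√2/2,√2/2), (0,−1), (√2/2,√2/2).
candidate 1: n = (2, -1, -3, 3) → π⊥ ≈ (+4.8284, +4.4142); max(|x|,|y|,|x±y|/√2) = 6.5355 > 1 ⇒ ∉ W
candidate 2: n = (-1, 1, -1, 1) → π⊥ ≈ (-1.0000, +2.4142); max(|x|,|y|,|x±y|/√2) = 2.4142 > 1 ⇒ ∉ W
candidate 3: n = (-3, 3, 0, -2) → π⊥ ≈ (-6.5355, +0.7071); max(|x|,|y|,|x±y|/√2) = 6.5355 > 1 ⇒ ∉ W
candidate 4: n = (-1, 1, -1, 0) → π⊥ ≈ (-1.7071, +1.7071); max(|x|,|y|,|x±y|/√2) = 2.4142 > 1 ⇒ ∉ W
candidate 5: n = (1, 1, -1, 0) → π⊥ ≈ (+0.2929, +1.7071); max(|x|,|y|,|x±y|/√2) = 1.7071 > 1 ⇒ ∉ W
candidate 6: n = (0, -1, 1, 1) → π⊥ ≈ (+1.4142, -1.0000); max(|x|,|y|,|x±y|/√2) = 1.7071 > 1 ⇒ ∉ W
candidate 7: n = (0, -1, 1, 0) → π⊥ ≈ (+0.7071, -1.7071); max(|x|,|y|,|x±y|/√2) = 1.7071 > 1 ⇒ ∉ W
candidate 8: n = (0, 0, -1, 1) → π⊥ ≈ (+0.7071, +1.7071); max(|x|,|y|,|x±y|/√2) = 1.7071 > 1 ⇒ ∉ W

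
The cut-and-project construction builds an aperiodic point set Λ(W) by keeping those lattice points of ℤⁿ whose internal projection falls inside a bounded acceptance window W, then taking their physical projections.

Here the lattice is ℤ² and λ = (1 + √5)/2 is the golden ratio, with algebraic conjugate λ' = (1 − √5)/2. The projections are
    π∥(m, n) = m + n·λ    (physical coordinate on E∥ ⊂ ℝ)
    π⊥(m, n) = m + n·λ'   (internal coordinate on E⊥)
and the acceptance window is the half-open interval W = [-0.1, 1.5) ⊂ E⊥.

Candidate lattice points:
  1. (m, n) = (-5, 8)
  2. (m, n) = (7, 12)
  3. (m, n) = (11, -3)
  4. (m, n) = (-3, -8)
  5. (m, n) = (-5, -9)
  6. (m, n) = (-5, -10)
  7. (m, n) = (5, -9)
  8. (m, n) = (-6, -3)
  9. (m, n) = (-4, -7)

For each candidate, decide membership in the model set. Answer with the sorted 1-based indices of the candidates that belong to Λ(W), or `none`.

5, 6, 9

Numerically λ ≈ 1.61803 and λ' = −1/λ ≈ -0.61803.
[1] lift (-5,8): star map gives -9.94427; window check -0.1 ≤ -9.94427 < 1.5 is false → out
[2] lift (7,12): star map gives -0.41641; window check -0.1 ≤ -0.41641 < 1.5 is false → out
[3] lift (11,-3): star map gives 12.85410; window check -0.1 ≤ 12.85410 < 1.5 is false → out
[4] lift (-3,-8): star map gives 1.94427; window check -0.1 ≤ 1.94427 < 1.5 is false → out
[5] lift (-5,-9): star map gives 0.56231; window check -0.1 ≤ 0.56231 < 1.5 is true → IN Λ
[6] lift (-5,-10): star map gives 1.18034; window check -0.1 ≤ 1.18034 < 1.5 is true → IN Λ
[7] lift (5,-9): star map gives 10.56231; window check -0.1 ≤ 10.56231 < 1.5 is false → out
[8] lift (-6,-3): star map gives -4.14590; window check -0.1 ≤ -4.14590 < 1.5 is false → out
[9] lift (-4,-7): star map gives 0.32624; window check -0.1 ≤ 0.32624 < 1.5 is true → IN Λ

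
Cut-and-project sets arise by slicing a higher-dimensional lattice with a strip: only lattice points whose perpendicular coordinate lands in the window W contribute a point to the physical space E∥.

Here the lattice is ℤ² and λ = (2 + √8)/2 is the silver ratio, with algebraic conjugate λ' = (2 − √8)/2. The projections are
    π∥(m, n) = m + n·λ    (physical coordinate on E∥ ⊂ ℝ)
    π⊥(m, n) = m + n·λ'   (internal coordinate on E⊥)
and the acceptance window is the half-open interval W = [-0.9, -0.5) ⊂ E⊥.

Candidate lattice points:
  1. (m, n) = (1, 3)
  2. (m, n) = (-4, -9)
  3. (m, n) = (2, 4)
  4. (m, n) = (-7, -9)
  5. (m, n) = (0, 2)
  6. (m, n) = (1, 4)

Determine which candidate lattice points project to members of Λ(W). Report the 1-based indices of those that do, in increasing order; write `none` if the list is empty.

Numerically λ ≈ 2.414214 and λ' = −1/λ ≈ -0.414214.
#1 (1,3): internal coord 1 + (3)·λ' = -0.242641; -0.242641 ∉ [-0.9, -0.5) → out
#2 (-4,-9): internal coord -4 + (-9)·λ' = -0.272078; -0.272078 ∉ [-0.9, -0.5) → out
#3 (2,4): internal coord 2 + (4)·λ' = +0.343146; +0.343146 ∉ [-0.9, -0.5) → out
#4 (-7,-9): internal coord -7 + (-9)·λ' = -3.272078; -3.272078 ∉ [-0.9, -0.5) → out
#5 (0,2): internal coord 0 + (2)·λ' = -0.828427; -0.828427 ∈ [-0.9, -0.5) → IN Λ
#6 (1,4): internal coord 1 + (4)·λ' = -0.656854; -0.656854 ∈ [-0.9, -0.5) → IN Λ

5, 6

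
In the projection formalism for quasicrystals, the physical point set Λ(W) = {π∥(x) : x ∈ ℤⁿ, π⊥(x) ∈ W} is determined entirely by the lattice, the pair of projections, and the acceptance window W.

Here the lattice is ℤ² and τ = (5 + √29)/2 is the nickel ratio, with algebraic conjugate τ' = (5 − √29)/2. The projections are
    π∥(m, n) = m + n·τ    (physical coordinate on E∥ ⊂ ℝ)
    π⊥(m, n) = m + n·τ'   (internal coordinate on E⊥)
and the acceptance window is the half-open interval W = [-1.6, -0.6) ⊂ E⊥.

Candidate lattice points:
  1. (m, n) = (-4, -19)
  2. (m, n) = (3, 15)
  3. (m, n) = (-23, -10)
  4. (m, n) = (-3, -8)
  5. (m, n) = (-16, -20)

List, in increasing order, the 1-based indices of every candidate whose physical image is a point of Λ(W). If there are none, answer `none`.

Numerically τ ≈ 5.1926 and τ' = −1/τ ≈ -0.1926.
candidate 1: (m,n)=(-4,-19) → π∥ = -4-19·τ ≈ -102.6591, π⊥ = -4-19·τ' ≈ -0.3409 ∉ [-1.6, -0.6) ⇒ out
candidate 2: (m,n)=(3,15) → π∥ = 3+15·τ ≈ 80.8887, π⊥ = 3+15·τ' ≈ 0.1113 ∉ [-1.6, -0.6) ⇒ out
candidate 3: (m,n)=(-23,-10) → π∥ = -23-10·τ ≈ -74.9258, π⊥ = -23-10·τ' ≈ -21.0742 ∉ [-1.6, -0.6) ⇒ out
candidate 4: (m,n)=(-3,-8) → π∥ = -3-8·τ ≈ -44.5407, π⊥ = -3-8·τ' ≈ -1.4593 ∈ [-1.6, -0.6) ⇒ IN Λ
candidate 5: (m,n)=(-16,-20) → π∥ = -16-20·τ ≈ -119.8516, π⊥ = -16-20·τ' ≈ -12.1484 ∉ [-1.6, -0.6) ⇒ out

4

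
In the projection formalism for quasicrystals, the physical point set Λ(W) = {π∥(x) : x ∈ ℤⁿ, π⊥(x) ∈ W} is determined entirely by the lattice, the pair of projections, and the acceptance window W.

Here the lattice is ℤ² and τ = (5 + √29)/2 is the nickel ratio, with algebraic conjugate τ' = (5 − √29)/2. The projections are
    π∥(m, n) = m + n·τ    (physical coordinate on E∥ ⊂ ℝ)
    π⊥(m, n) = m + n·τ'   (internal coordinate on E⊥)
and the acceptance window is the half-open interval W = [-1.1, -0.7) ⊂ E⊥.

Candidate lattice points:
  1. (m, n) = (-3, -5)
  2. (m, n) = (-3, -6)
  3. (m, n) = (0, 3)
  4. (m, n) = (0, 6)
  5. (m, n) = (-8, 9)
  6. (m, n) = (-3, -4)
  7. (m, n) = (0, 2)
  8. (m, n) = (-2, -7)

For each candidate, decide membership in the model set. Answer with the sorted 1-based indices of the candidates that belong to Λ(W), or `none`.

none

τ' = (5−√29)/2 ≈ -0.19258.
#1 (-3,-5): internal coord -3 + (-5)·τ' = -2.03709; -2.03709 ∉ [-1.1, -0.7) → out
#2 (-3,-6): internal coord -3 + (-6)·τ' = -1.84451; -1.84451 ∉ [-1.1, -0.7) → out
#3 (0,3): internal coord 0 + (3)·τ' = -0.57775; -0.57775 ∉ [-1.1, -0.7) → out
#4 (0,6): internal coord 0 + (6)·τ' = -1.15549; -1.15549 ∉ [-1.1, -0.7) → out
#5 (-8,9): internal coord -8 + (9)·τ' = -9.73324; -9.73324 ∉ [-1.1, -0.7) → out
#6 (-3,-4): internal coord -3 + (-4)·τ' = -2.22967; -2.22967 ∉ [-1.1, -0.7) → out
#7 (0,2): internal coord 0 + (2)·τ' = -0.38516; -0.38516 ∉ [-1.1, -0.7) → out
#8 (-2,-7): internal coord -2 + (-7)·τ' = -0.65192; -0.65192 ∉ [-1.1, -0.7) → out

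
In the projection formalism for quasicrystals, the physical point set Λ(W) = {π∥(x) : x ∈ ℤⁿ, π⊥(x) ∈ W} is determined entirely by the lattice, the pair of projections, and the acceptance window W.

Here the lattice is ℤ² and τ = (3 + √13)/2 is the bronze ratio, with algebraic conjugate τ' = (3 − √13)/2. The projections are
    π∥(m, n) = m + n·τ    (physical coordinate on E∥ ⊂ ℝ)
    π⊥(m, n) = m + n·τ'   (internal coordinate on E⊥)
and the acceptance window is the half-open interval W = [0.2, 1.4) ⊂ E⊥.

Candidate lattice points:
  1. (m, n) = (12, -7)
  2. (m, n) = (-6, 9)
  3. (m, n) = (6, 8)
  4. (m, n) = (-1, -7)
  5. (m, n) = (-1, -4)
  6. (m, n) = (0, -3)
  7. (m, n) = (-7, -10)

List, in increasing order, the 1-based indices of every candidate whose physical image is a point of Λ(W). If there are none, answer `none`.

4, 5, 6

τ' = (3−√13)/2 ≈ -0.30278.
#1 (12,-7): internal coord 12 + (-7)·τ' = +14.11943; +14.11943 ∉ [0.2, 1.4) → out
#2 (-6,9): internal coord -6 + (9)·τ' = -8.72498; -8.72498 ∉ [0.2, 1.4) → out
#3 (6,8): internal coord 6 + (8)·τ' = +3.57779; +3.57779 ∉ [0.2, 1.4) → out
#4 (-1,-7): internal coord -1 + (-7)·τ' = +1.11943; +1.11943 ∈ [0.2, 1.4) → IN Λ
#5 (-1,-4): internal coord -1 + (-4)·τ' = +0.21110; +0.21110 ∈ [0.2, 1.4) → IN Λ
#6 (0,-3): internal coord 0 + (-3)·τ' = +0.90833; +0.90833 ∈ [0.2, 1.4) → IN Λ
#7 (-7,-10): internal coord -7 + (-10)·τ' = -3.97224; -3.97224 ∉ [0.2, 1.4) → out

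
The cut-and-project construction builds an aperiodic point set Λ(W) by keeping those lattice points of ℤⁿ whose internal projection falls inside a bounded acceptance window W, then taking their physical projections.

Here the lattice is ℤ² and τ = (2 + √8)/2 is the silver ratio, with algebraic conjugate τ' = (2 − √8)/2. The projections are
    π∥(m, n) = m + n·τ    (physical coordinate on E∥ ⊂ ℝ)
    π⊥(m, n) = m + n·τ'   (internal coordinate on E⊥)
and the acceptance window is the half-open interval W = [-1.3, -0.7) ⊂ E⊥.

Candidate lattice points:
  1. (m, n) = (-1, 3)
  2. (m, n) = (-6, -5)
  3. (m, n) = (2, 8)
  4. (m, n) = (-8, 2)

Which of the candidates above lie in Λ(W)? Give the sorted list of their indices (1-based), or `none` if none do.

none

Numerically τ ≈ 2.4142 and τ' = −1/τ ≈ -0.4142.
#1 (-1,3): internal coord -1 + (3)·τ' = -2.2426; -2.2426 ∉ [-1.3, -0.7) → out
#2 (-6,-5): internal coord -6 + (-5)·τ' = -3.9289; -3.9289 ∉ [-1.3, -0.7) → out
#3 (2,8): internal coord 2 + (8)·τ' = -1.3137; -1.3137 ∉ [-1.3, -0.7) → out
#4 (-8,2): internal coord -8 + (2)·τ' = -8.8284; -8.8284 ∉ [-1.3, -0.7) → out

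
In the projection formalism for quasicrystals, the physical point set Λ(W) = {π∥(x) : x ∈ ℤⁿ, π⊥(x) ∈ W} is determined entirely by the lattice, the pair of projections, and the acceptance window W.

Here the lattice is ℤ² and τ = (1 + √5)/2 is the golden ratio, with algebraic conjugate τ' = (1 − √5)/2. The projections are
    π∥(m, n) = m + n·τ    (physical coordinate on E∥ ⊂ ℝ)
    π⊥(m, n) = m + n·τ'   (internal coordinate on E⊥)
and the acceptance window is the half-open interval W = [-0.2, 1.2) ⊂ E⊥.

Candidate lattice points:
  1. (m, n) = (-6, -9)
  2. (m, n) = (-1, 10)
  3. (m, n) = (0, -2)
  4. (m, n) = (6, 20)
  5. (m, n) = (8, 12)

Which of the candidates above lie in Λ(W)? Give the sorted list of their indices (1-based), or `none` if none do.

Numerically τ ≈ 1.61803 and τ' = −1/τ ≈ -0.61803.
#1 (-6,-9): internal coord -6 + (-9)·τ' = -0.43769; -0.43769 ∉ [-0.2, 1.2) → out
#2 (-1,10): internal coord -1 + (10)·τ' = -7.18034; -7.18034 ∉ [-0.2, 1.2) → out
#3 (0,-2): internal coord 0 + (-2)·τ' = +1.23607; +1.23607 ∉ [-0.2, 1.2) → out
#4 (6,20): internal coord 6 + (20)·τ' = -6.36068; -6.36068 ∉ [-0.2, 1.2) → out
#5 (8,12): internal coord 8 + (12)·τ' = +0.58359; +0.58359 ∈ [-0.2, 1.2) → IN Λ

5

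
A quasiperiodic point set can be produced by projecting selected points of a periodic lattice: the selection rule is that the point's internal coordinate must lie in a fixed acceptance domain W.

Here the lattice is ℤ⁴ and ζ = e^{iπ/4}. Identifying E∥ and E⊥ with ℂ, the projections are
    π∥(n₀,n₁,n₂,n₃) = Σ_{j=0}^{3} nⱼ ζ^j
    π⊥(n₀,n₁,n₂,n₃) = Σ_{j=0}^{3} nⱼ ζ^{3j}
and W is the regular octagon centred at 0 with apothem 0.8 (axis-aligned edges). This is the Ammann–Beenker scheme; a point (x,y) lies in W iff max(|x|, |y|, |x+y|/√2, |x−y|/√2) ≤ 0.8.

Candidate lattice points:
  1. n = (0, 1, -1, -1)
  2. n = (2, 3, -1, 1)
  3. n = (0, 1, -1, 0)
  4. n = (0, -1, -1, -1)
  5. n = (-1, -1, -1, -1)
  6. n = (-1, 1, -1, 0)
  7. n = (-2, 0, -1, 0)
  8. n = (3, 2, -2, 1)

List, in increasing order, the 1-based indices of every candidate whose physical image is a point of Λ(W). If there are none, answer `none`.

Internal map: ζ^{3j} for j=0..3 gives (1,0), (−√2/2,√2/2), (0,−1), (√2/2,√2/2).
#1 (0, 1, -1, -1): internal (-1.414214, 1.000000); octagon support 1.707107 vs apothem 0.8 → ∉ W
#2 (2, 3, -1, 1): internal (0.585786, 3.828427); octagon support 3.828427 vs apothem 0.8 → ∉ W
#3 (0, 1, -1, 0): internal (-0.707107, 1.707107); octagon support 1.707107 vs apothem 0.8 → ∉ W
#4 (0, -1, -1, -1): internal (0.000000, -0.414214); octagon support 0.414214 vs apothem 0.8 → ∈ W
#5 (-1, -1, -1, -1): internal (-1.000000, -0.414214); octagon support 1.000000 vs apothem 0.8 → ∉ W
#6 (-1, 1, -1, 0): internal (-1.707107, 1.707107); octagon support 2.414214 vs apothem 0.8 → ∉ W
#7 (-2, 0, -1, 0): internal (-2.000000, 1.000000); octagon support 2.121320 vs apothem 0.8 → ∉ W
#8 (3, 2, -2, 1): internal (2.292893, 4.121320); octagon support 4.535534 vs apothem 0.8 → ∉ W

4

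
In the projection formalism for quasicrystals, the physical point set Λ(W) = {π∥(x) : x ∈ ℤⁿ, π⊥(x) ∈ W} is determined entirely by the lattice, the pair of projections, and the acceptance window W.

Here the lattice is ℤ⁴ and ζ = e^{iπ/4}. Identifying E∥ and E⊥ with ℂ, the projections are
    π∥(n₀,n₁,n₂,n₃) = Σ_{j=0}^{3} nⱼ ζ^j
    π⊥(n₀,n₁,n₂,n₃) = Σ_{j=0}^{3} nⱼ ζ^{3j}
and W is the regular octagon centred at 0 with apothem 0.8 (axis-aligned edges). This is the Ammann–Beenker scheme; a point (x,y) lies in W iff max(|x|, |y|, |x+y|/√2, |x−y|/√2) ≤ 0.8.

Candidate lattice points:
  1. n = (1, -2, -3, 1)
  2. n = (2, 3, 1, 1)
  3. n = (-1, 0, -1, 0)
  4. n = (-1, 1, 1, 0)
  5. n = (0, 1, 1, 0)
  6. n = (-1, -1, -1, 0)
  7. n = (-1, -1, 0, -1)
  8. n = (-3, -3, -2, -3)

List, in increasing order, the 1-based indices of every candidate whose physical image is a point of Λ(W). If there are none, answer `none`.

π⊥(n) = n₀ + n₁ζ³ + n₂ζ⁶ + n₃ζ⁹ where ζ = e^{iπ/4}.
#1 (1, -2, -3, 1): internal (3.12132, 2.29289); octagon support 3.82843 vs apothem 0.8 → ∉ W
#2 (2, 3, 1, 1): internal (0.58579, 1.82843); octagon support 1.82843 vs apothem 0.8 → ∉ W
#3 (-1, 0, -1, 0): internal (-1.00000, 1.00000); octagon support 1.41421 vs apothem 0.8 → ∉ W
#4 (-1, 1, 1, 0): internal (-1.70711, -0.29289); octagon support 1.70711 vs apothem 0.8 → ∉ W
#5 (0, 1, 1, 0): internal (-0.70711, -0.29289); octagon support 0.70711 vs apothem 0.8 → ∈ W
#6 (-1, -1, -1, 0): internal (-0.29289, 0.29289); octagon support 0.41421 vs apothem 0.8 → ∈ W
#7 (-1, -1, 0, -1): internal (-1.00000, -1.41421); octagon support 1.70711 vs apothem 0.8 → ∉ W
#8 (-3, -3, -2, -3): internal (-3.00000, -2.24264); octagon support 3.70711 vs apothem 0.8 → ∉ W

5, 6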